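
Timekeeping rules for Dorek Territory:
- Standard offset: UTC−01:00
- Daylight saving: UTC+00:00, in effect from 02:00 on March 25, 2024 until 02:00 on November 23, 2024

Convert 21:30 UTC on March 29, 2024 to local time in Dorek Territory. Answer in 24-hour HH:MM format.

At the standard offset (UTC−01:00), 21:30 UTC − 1h = 20:30 Dorek Territory standard time.
The standard-time date in Dorek Territory, March 29, 2024, lies within the daylight-saving period (25 March – 23 November), so Dorek Territory is on daylight time, UTC+00:00.
21:30 UTC + 0h = 21:30 local.

21:30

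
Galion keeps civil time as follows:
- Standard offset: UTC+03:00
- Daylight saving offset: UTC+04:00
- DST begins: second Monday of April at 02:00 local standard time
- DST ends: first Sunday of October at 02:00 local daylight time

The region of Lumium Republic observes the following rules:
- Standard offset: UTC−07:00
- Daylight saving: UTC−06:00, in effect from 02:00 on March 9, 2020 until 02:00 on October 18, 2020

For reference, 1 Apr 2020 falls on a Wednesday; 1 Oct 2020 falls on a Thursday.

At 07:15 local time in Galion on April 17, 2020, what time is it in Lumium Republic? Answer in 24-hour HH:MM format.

21:15

1 April 2020 is a Wednesday, so the first Monday is April 6 and the second is April 13.
1 October 2020 is a Thursday, so the first Sunday is October 4.
Daylight saving runs 13 April – 4 October; April 17, 2020 is inside that window, so Galion is at UTC+04:00.
07:15 Galion − 4h = 03:15 UTC.
At the standard offset (UTC−07:00), 03:15 UTC − 7h = 20:15 Lumium Republic standard time (rolling into the previous day, 16 April 2020).
The standard-time date in Lumium Republic, April 16, 2020, lies within the daylight-saving period (9 March – 18 October), so Lumium Republic is on daylight time, UTC−06:00.
03:15 UTC − 6h = 21:15 Lumium Republic (rolling into the previous day, 16 April 2020).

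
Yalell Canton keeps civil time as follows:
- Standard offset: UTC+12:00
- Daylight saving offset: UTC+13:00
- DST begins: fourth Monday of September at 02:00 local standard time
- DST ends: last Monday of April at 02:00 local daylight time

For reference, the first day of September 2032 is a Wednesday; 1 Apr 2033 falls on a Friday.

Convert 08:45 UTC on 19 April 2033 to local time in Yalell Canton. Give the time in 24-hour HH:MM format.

21:45

1 September 2032 is a Wednesday, so the first Monday is September 6 and the fourth is September 27.
1 April 2033 is a Friday, so Mondays fall on 4, 11, 18, 25; the last is April 25.
At the standard offset (UTC+12:00), 08:45 UTC + 12h = 20:45 Yalell Canton standard time.
The standard-time date in Yalell Canton, 19 April 2033, lies within the daylight-saving period (27 September 2032 – 25 April 2033), so Yalell Canton is on daylight time, UTC+13:00.
08:45 UTC + 13h = 21:45 local.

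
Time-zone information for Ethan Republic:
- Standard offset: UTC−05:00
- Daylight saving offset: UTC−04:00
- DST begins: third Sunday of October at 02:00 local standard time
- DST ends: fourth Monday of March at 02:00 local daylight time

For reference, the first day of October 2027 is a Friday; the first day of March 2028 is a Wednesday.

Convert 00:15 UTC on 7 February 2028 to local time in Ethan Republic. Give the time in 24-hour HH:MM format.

1 October 2027 is a Friday, so the first Sunday is October 3 and the third is October 17.
1 March 2028 is a Wednesday, so the first Monday is March 6 and the fourth is March 27.
At the standard offset (UTC−05:00), 00:15 UTC − 5h = 19:15 Ethan Republic standard time (rolling into the previous day, 6 February 2028).
The standard-time date in Ethan Republic, 6 February 2028, falls between 17 October 2027 and 27 March 2028, so daylight saving is in effect and Ethan Republic is at UTC−04:00.
00:15 UTC − 4h = 20:15 local (rolling into the previous day, 6 February 2028).

20:15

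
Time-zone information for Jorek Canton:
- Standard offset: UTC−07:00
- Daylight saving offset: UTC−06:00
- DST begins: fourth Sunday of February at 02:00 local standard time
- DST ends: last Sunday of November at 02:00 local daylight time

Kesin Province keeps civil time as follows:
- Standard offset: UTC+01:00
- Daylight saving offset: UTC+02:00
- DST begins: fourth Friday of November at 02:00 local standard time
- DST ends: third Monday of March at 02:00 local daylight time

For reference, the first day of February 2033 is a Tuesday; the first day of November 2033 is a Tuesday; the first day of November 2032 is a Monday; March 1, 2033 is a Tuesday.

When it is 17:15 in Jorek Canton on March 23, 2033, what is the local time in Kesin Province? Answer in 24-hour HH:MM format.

1 February 2033 is a Tuesday, so the first Sunday is February 6 and the fourth is February 27.
1 November 2033 is a Tuesday, so Sundays fall on 6, 13, 20, 27; the last is November 27.
Daylight saving runs 27 February – 27 November; March 23, 2033 is inside that window, so Jorek Canton is at UTC−06:00.
17:15 Jorek Canton + 6h = 23:15 UTC.
1 November 2032 is a Monday, so the first Friday is November 5 and the fourth is November 26.
1 March 2033 is a Tuesday, so the first Monday is March 7 and the third is March 21.
At the standard offset (UTC+01:00), 23:15 UTC + 1h = 00:15 Kesin Province standard time (rolling into the next day, 24 March 2033).
The standard-time date in Kesin Province, March 24, 2033, does not fall between 26 November 2032 and 21 March 2033, so daylight saving is not in effect and Kesin Province is at UTC+01:00.
23:15 UTC + 1h = 00:15 Kesin Province (rolling into the next day, 24 March 2033).

00:15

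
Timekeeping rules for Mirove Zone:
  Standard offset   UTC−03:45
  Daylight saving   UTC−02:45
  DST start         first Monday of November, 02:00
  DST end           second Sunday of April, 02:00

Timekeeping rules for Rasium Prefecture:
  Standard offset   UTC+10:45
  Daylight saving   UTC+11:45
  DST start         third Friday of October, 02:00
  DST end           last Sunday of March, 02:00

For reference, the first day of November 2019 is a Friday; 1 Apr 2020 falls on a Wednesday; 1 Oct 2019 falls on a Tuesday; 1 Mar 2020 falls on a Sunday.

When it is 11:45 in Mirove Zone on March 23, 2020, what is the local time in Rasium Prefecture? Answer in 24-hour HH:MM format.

02:15

1 November 2019 is a Friday, so the first Monday is November 4.
1 April 2020 is a Wednesday, so the first Sunday is April 5 and the second is April 12.
Daylight saving runs 4 November 2019 – 12 April 2020; March 23, 2020 is inside that window, so Mirove Zone is at UTC−02:45.
11:45 Mirove Zone + 2h45m = 14:30 UTC.
1 October 2019 is a Tuesday, so the first Friday is October 4 and the third is October 18.
1 March 2020 is a Sunday, so Sundays fall on 1, 8, 15, 22, 29; the last is March 29.
At the standard offset (UTC+10:45), 14:30 UTC + 10h45m = 01:15 Rasium Prefecture standard time (rolling into the next day, 24 March 2020).
The standard-time date in Rasium Prefecture, March 24, 2020, falls between 18 October 2019 and 29 March 2020, so daylight saving is in effect and Rasium Prefecture is at UTC+11:45.
14:30 UTC + 11h45m = 02:15 Rasium Prefecture (rolling into the next day, 24 March 2020).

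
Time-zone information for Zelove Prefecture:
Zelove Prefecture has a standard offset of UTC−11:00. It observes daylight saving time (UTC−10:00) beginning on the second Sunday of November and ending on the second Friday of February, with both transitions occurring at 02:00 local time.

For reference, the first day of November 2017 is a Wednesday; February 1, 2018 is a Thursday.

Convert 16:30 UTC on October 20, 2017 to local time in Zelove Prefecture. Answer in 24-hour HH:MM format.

1 November 2017 is a Wednesday, so the first Sunday is November 5 and the second is November 12.
1 February 2018 is a Thursday, so the first Friday is February 2 and the second is February 9.
At the standard offset (UTC−11:00), 16:30 UTC − 11h = 05:30 Zelove Prefecture standard time.
The standard-time date in Zelove Prefecture, October 20, 2017, does not fall between 12 November 2017 and 9 February 2018, so daylight saving is not in effect and Zelove Prefecture is at UTC−11:00.
16:30 UTC − 11h = 05:30 local.

05:30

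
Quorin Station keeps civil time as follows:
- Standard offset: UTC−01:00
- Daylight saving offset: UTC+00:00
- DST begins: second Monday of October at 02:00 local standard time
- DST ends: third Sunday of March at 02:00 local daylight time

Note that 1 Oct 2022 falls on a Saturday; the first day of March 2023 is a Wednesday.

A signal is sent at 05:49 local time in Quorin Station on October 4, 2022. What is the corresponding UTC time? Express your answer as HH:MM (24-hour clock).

1 October 2022 is a Saturday, so the first Monday is October 3 and the second is October 10.
1 March 2023 is a Wednesday, so the first Sunday is March 5 and the third is March 19.
Daylight saving runs 10 October 2022 – 19 March 2023; October 4, 2022 is outside that window, so Quorin Station is on standard time at UTC−01:00.
05:49 local + 1h = 06:49 UTC.

06:49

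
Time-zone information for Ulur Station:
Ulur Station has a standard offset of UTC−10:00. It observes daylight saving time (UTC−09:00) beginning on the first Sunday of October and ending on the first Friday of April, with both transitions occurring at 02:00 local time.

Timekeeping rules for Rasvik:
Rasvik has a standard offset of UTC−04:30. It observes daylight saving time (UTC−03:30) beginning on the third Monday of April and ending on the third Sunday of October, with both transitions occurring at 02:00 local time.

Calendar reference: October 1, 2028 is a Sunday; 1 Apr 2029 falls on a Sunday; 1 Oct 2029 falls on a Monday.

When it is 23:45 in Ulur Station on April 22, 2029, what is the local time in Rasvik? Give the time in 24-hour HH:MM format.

06:15

1 October 2028 is a Sunday, so the first Sunday is October 1.
1 April 2029 is a Sunday, so the first Friday is April 6.
April 22, 2029 is outside the daylight-saving period (1 October 2028 – 6 April 2029), so Ulur Station is on standard time, UTC−10:00.
23:45 Ulur Station + 10h = 09:45 UTC (rolling into the next day, 23 April 2029).
1 April 2029 is a Sunday, so the first Monday is April 2 and the third is April 16.
1 October 2029 is a Monday, so the first Sunday is October 7 and the third is October 21.
At the standard offset (UTC−04:30), 09:45 UTC − 4h30m = 05:15 Rasvik standard time.
The standard-time date in Rasvik, April 23, 2029, lies within the daylight-saving period (16 April – 21 October), so Rasvik is on daylight time, UTC−03:30.
09:45 UTC − 3h30m = 06:15 Rasvik.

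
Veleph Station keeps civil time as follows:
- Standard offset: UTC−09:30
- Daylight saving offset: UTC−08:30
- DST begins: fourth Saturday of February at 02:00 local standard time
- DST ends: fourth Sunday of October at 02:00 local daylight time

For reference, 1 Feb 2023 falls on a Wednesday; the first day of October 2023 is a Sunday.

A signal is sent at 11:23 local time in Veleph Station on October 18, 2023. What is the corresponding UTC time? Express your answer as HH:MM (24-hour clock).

1 February 2023 is a Wednesday, so the first Saturday is February 4 and the fourth is February 25.
1 October 2023 is a Sunday, so the first Sunday is October 1 and the fourth is October 22.
Daylight saving runs 25 February – 22 October; October 18, 2023 is inside that window, so Veleph Station is at UTC−08:30.
11:23 local + 8h30m = 19:53 UTC.

19:53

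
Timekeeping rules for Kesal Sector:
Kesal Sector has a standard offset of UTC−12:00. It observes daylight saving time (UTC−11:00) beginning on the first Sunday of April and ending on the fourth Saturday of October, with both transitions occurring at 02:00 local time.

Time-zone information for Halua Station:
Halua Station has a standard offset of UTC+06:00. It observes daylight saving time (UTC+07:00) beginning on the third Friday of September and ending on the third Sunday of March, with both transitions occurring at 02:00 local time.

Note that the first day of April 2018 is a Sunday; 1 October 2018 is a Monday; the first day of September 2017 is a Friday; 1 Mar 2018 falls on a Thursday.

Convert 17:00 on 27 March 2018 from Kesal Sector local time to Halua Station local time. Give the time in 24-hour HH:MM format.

1 April 2018 is a Sunday, so the first Sunday is April 1.
1 October 2018 is a Monday, so the first Saturday is October 6 and the fourth is October 27.
27 March 2018 does not fall between 1 April and 27 October, so daylight saving is not in effect and Kesal Sector is at UTC−12:00.
17:00 Kesal Sector + 12h = 05:00 UTC (rolling into the next day, 28 March 2018).
1 September 2017 is a Friday, so the first Friday is September 1 and the third is September 15.
1 March 2018 is a Thursday, so the first Sunday is March 4 and the third is March 18.
At the standard offset (UTC+06:00), 05:00 UTC + 6h = 11:00 Halua Station standard time.
The standard-time date in Halua Station, 28 March 2018, is outside the daylight-saving period (15 September 2017 – 18 March 2018), so Halua Station is on standard time, UTC+06:00.
05:00 UTC + 6h = 11:00 Halua Station.

11:00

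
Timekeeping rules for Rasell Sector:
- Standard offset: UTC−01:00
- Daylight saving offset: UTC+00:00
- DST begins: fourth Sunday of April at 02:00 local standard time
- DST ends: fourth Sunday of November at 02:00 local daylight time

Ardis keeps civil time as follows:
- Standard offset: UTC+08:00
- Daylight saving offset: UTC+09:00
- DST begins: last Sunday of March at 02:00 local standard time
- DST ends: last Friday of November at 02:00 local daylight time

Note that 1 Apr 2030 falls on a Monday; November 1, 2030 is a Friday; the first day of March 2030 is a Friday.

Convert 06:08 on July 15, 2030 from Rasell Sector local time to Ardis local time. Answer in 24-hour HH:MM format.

1 April 2030 is a Monday, so the first Sunday is April 7 and the fourth is April 28.
1 November 2030 is a Friday, so the first Sunday is November 3 and the fourth is November 24.
July 15, 2030 lies within the daylight-saving period (28 April – 24 November), so Rasell Sector is on daylight time, UTC+00:00.
06:08 Rasell Sector − 0h = 06:08 UTC.
1 March 2030 is a Friday, so Sundays fall on 3, 10, 17, 24, 31; the last is March 31.
1 November 2030 is a Friday, so Fridays fall on 1, 8, 15, 22, 29; the last is November 29.
At the standard offset (UTC+08:00), 06:08 UTC + 8h = 14:08 Ardis standard time.
Daylight saving runs 31 March – 29 November; the standard-time date in Ardis, July 15, 2030, is inside that window, so Ardis is at UTC+09:00.
06:08 UTC + 9h = 15:08 Ardis.

15:08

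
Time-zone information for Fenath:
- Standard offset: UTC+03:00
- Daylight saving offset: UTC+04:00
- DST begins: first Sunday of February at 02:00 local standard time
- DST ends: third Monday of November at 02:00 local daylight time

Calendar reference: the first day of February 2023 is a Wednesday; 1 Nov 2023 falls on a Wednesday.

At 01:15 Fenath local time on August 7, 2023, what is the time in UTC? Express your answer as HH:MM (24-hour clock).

1 February 2023 is a Wednesday, so the first Sunday is February 5.
1 November 2023 is a Wednesday, so the first Monday is November 6 and the third is November 20.
Daylight saving runs 5 February – 20 November; August 7, 2023 is inside that window, so Fenath is at UTC+04:00.
01:15 local − 4h = 21:15 UTC (rolling into the previous day, 6 August 2023).

21:15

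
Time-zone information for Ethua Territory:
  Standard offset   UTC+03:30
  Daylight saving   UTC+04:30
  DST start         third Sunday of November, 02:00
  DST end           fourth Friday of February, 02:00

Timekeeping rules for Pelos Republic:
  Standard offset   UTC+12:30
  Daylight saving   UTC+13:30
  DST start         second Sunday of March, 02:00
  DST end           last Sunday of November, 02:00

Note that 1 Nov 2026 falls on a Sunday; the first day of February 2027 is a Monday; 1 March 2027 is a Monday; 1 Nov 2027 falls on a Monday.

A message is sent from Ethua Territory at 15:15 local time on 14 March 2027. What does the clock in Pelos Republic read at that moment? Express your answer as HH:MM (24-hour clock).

01:15

1 November 2026 is a Sunday, so the first Sunday is November 1 and the third is November 15.
1 February 2027 is a Monday, so the first Friday is February 5 and the fourth is February 26.
14 March 2027 does not fall between 15 November 2026 and 26 February 2027, so daylight saving is not in effect and Ethua Territory is at UTC+03:30.
15:15 Ethua Territory − 3h30m = 11:45 UTC.
1 March 2027 is a Monday, so the first Sunday is March 7 and the second is March 14.
1 November 2027 is a Monday, so Sundays fall on 7, 14, 21, 28; the last is November 28.
At the standard offset (UTC+12:30), 11:45 UTC + 12h30m = 00:15 Pelos Republic standard time (rolling into the next day, 15 March 2027).
The standard-time date in Pelos Republic, 15 March 2027, falls between 14 March and 28 November, so daylight saving is in effect and Pelos Republic is at UTC+13:30.
11:45 UTC + 13h30m = 01:15 Pelos Republic (rolling into the next day, 15 March 2027).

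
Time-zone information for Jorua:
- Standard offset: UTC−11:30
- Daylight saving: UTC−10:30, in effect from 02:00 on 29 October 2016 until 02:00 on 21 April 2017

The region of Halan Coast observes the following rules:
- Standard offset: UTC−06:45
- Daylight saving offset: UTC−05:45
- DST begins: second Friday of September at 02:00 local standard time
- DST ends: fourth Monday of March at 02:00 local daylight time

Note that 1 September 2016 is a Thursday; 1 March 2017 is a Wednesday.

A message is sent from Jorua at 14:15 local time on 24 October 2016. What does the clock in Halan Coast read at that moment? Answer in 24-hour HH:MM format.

20:00

24 October 2016 is outside the daylight-saving period (29 October 2016 – 21 April 2017), so Jorua is on standard time, UTC−11:30.
14:15 Jorua + 11h30m = 01:45 UTC (rolling into the next day, 25 October 2016).
1 September 2016 is a Thursday, so the first Friday is September 2 and the second is September 9.
1 March 2017 is a Wednesday, so the first Monday is March 6 and the fourth is March 27.
At the standard offset (UTC−06:45), 01:45 UTC − 6h45m = 19:00 Halan Coast standard time (rolling into the previous day, 24 October 2016).
The standard-time date in Halan Coast, 24 October 2016, falls between 9 September 2016 and 27 March 2017, so daylight saving is in effect and Halan Coast is at UTC−05:45.
01:45 UTC − 5h45m = 20:00 Halan Coast (rolling into the previous day, 24 October 2016).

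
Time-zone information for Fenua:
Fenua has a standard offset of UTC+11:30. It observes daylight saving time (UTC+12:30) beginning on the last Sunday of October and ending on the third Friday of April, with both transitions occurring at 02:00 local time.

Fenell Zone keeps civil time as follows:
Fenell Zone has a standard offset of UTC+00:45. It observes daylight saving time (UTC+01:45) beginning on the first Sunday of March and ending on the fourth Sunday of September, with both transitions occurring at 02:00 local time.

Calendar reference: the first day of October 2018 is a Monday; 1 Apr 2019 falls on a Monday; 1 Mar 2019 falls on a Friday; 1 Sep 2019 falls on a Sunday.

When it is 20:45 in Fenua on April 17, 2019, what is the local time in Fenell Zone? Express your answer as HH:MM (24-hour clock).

1 October 2018 is a Monday, so Sundays fall on 7, 14, 21, 28; the last is October 28.
1 April 2019 is a Monday, so the first Friday is April 5 and the third is April 19.
April 17, 2019 lies within the daylight-saving period (28 October 2018 – 19 April 2019), so Fenua is on daylight time, UTC+12:30.
20:45 Fenua − 12h30m = 08:15 UTC.
1 March 2019 is a Friday, so the first Sunday is March 3.
1 September 2019 is a Sunday, so the first Sunday is September 1 and the fourth is September 22.
At the standard offset (UTC+00:45), 08:15 UTC + 0h45m = 09:00 Fenell Zone standard time.
Daylight saving runs 3 March – 22 September; the standard-time date in Fenell Zone, April 17, 2019, is inside that window, so Fenell Zone is at UTC+01:45.
08:15 UTC + 1h45m = 10:00 Fenell Zone.

10:00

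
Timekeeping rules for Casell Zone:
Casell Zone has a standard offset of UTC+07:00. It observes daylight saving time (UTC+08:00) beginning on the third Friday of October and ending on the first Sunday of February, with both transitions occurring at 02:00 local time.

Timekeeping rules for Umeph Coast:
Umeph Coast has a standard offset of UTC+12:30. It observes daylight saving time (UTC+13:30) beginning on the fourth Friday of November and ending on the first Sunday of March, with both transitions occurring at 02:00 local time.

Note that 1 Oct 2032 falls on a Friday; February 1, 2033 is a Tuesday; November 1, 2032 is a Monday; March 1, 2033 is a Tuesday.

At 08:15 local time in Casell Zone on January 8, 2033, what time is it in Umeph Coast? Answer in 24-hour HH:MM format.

1 October 2032 is a Friday, so the first Friday is October 1 and the third is October 15.
1 February 2033 is a Tuesday, so the first Sunday is February 6.
Daylight saving runs 15 October 2032 – 6 February 2033; January 8, 2033 is inside that window, so Casell Zone is at UTC+08:00.
08:15 Casell Zone − 8h = 00:15 UTC.
1 November 2032 is a Monday, so the first Friday is November 5 and the fourth is November 26.
1 March 2033 is a Tuesday, so the first Sunday is March 6.
At the standard offset (UTC+12:30), 00:15 UTC + 12h30m = 12:45 Umeph Coast standard time.
The standard-time date in Umeph Coast, January 8, 2033, falls between 26 November 2032 and 6 March 2033, so daylight saving is in effect and Umeph Coast is at UTC+13:30.
00:15 UTC + 13h30m = 13:45 Umeph Coast.

13:45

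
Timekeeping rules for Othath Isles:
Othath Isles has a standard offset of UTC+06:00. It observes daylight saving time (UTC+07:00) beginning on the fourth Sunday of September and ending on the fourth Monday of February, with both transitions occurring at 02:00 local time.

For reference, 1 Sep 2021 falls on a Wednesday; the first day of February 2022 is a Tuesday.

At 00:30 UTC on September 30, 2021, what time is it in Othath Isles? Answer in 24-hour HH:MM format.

07:30

1 September 2021 is a Wednesday, so the first Sunday is September 5 and the fourth is September 26.
1 February 2022 is a Tuesday, so the first Monday is February 7 and the fourth is February 28.
At the standard offset (UTC+06:00), 00:30 UTC + 6h = 06:30 Othath Isles standard time.
The standard-time date in Othath Isles, September 30, 2021, lies within the daylight-saving period (26 September 2021 – 28 February 2022), so Othath Isles is on daylight time, UTC+07:00.
00:30 UTC + 7h = 07:30 local.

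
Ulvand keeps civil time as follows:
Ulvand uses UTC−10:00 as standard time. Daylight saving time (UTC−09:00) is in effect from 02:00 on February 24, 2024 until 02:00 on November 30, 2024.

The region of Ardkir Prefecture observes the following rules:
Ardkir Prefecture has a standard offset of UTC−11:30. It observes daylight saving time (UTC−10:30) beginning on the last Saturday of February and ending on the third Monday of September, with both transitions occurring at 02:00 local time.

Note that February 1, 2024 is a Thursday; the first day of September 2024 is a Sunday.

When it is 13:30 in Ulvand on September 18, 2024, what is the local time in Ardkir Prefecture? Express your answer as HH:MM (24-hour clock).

September 18, 2024 falls between 24 February and 30 November, so daylight saving is in effect and Ulvand is at UTC−09:00.
13:30 Ulvand + 9h = 22:30 UTC.
1 February 2024 is a Thursday, so Saturdays fall on 3, 10, 17, 24; the last is February 24.
1 September 2024 is a Sunday, so the first Monday is September 2 and the third is September 16.
At the standard offset (UTC−11:30), 22:30 UTC − 11h30m = 11:00 Ardkir Prefecture standard time.
The standard-time date in Ardkir Prefecture, September 18, 2024, is outside the daylight-saving period (24 February – 16 September), so Ardkir Prefecture is on standard time, UTC−11:30.
22:30 UTC − 11h30m = 11:00 Ardkir Prefecture.

11:00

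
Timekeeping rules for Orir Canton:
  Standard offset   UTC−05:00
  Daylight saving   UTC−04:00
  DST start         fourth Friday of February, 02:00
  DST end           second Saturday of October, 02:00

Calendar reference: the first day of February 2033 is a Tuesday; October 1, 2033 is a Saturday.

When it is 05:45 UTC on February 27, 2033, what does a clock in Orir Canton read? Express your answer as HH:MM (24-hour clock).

1 February 2033 is a Tuesday, so the first Friday is February 4 and the fourth is February 25.
1 October 2033 is a Saturday, so the first Saturday is October 1 and the second is October 8.
At the standard offset (UTC−05:00), 05:45 UTC − 5h = 00:45 Orir Canton standard time.
Daylight saving runs 25 February – 8 October; the standard-time date in Orir Canton, February 27, 2033, is inside that window, so Orir Canton is at UTC−04:00.
05:45 UTC − 4h = 01:45 local.

01:45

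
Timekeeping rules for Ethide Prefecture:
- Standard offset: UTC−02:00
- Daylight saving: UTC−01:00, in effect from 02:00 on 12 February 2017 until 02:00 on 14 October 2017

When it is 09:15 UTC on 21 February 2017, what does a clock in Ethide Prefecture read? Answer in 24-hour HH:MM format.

At the standard offset (UTC−02:00), 09:15 UTC − 2h = 07:15 Ethide Prefecture standard time.
Daylight saving runs 12 February – 14 October; the standard-time date in Ethide Prefecture, 21 February 2017, is inside that window, so Ethide Prefecture is at UTC−01:00.
09:15 UTC − 1h = 08:15 local.

08:15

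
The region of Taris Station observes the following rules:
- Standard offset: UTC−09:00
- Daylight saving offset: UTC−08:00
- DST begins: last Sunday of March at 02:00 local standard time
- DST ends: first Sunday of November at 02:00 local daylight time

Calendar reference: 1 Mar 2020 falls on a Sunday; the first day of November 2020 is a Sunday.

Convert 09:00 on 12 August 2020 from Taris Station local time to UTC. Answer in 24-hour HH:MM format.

17:00

1 March 2020 is a Sunday, so Sundays fall on 1, 8, 15, 22, 29; the last is March 29.
1 November 2020 is a Sunday, so the first Sunday is November 1.
12 August 2020 lies within the daylight-saving period (29 March – 1 November), so Taris Station is on daylight time, UTC−08:00.
09:00 local + 8h = 17:00 UTC.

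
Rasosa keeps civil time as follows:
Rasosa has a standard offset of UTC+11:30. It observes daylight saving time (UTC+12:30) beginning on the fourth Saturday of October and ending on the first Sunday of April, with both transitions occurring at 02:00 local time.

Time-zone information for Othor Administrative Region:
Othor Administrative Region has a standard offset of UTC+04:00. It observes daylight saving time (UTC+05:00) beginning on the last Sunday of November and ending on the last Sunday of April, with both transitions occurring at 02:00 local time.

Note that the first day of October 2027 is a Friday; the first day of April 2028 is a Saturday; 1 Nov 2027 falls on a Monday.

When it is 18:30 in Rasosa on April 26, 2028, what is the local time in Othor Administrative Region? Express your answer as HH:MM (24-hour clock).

1 October 2027 is a Friday, so the first Saturday is October 2 and the fourth is October 23.
1 April 2028 is a Saturday, so the first Sunday is April 2.
Daylight saving runs 23 October 2027 – 2 April 2028; April 26, 2028 is outside that window, so Rasosa is on standard time at UTC+11:30.
18:30 Rasosa − 11h30m = 07:00 UTC.
1 November 2027 is a Monday, so Sundays fall on 7, 14, 21, 28; the last is November 28.
1 April 2028 is a Saturday, so Sundays fall on 2, 9, 16, 23, 30; the last is April 30.
At the standard offset (UTC+04:00), 07:00 UTC + 4h = 11:00 Othor Administrative Region standard time.
The standard-time date in Othor Administrative Region, April 26, 2028, falls between 28 November 2027 and 30 April 2028, so daylight saving is in effect and Othor Administrative Region is at UTC+05:00.
07:00 UTC + 5h = 12:00 Othor Administrative Region.

12:00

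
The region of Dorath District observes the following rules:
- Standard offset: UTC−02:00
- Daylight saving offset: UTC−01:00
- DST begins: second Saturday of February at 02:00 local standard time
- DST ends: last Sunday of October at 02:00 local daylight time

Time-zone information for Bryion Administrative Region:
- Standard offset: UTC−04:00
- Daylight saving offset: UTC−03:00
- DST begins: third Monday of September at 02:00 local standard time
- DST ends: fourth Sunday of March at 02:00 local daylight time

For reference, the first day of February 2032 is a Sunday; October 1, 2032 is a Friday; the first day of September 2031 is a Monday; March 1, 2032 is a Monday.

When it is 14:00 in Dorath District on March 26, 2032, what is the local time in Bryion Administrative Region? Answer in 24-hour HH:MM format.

12:00

1 February 2032 is a Sunday, so the first Saturday is February 7 and the second is February 14.
1 October 2032 is a Friday, so Sundays fall on 3, 10, 17, 24, 31; the last is October 31.
March 26, 2032 falls between 14 February and 31 October, so daylight saving is in effect and Dorath District is at UTC−01:00.
14:00 Dorath District + 1h = 15:00 UTC.
1 September 2031 is a Monday, so the first Monday is September 1 and the third is September 15.
1 March 2032 is a Monday, so the first Sunday is March 7 and the fourth is March 28.
At the standard offset (UTC−04:00), 15:00 UTC − 4h = 11:00 Bryion Administrative Region standard time.
The standard-time date in Bryion Administrative Region, March 26, 2032, falls between 15 September 2031 and 28 March 2032, so daylight saving is in effect and Bryion Administrative Region is at UTC−03:00.
15:00 UTC − 3h = 12:00 Bryion Administrative Region.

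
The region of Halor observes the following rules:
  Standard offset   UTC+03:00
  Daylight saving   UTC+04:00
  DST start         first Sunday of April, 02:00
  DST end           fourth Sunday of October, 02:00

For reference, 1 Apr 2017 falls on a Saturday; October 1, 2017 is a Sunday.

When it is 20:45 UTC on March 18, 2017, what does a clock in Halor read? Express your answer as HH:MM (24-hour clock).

23:45

1 April 2017 is a Saturday, so the first Sunday is April 2.
1 October 2017 is a Sunday, so the first Sunday is October 1 and the fourth is October 22.
At the standard offset (UTC+03:00), 20:45 UTC + 3h = 23:45 Halor standard time.
The standard-time date in Halor, March 18, 2017, does not fall between 2 April and 22 October, so daylight saving is not in effect and Halor is at UTC+03:00.
20:45 UTC + 3h = 23:45 local.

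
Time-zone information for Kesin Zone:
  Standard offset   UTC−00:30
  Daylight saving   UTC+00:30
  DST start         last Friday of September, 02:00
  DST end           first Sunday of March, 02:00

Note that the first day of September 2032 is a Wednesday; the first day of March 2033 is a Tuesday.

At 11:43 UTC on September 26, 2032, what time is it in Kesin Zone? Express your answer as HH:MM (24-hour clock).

1 September 2032 is a Wednesday, so Fridays fall on 3, 10, 17, 24; the last is September 24.
1 March 2033 is a Tuesday, so the first Sunday is March 6.
At the standard offset (UTC−00:30), 11:43 UTC − 0h30m = 11:13 Kesin Zone standard time.
Daylight saving runs 24 September 2032 – 6 March 2033; the standard-time date in Kesin Zone, September 26, 2032, is inside that window, so Kesin Zone is at UTC+00:30.
11:43 UTC + 0h30m = 12:13 local.

12:13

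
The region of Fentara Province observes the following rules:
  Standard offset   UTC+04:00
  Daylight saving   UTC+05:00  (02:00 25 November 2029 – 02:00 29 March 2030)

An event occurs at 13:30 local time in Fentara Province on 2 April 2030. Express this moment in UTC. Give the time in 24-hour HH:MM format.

2 April 2030 does not fall between 25 November 2029 and 29 March 2030, so daylight saving is not in effect and Fentara Province is at UTC+04:00.
13:30 local − 4h = 09:30 UTC.

09:30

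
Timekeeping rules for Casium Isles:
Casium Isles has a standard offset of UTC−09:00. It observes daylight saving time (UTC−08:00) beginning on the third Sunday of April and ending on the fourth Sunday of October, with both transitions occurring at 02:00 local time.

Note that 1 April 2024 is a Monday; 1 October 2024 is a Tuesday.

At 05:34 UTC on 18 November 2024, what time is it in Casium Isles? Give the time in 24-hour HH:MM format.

20:34

1 April 2024 is a Monday, so the first Sunday is April 7 and the third is April 21.
1 October 2024 is a Tuesday, so the first Sunday is October 6 and the fourth is October 27.
At the standard offset (UTC−09:00), 05:34 UTC − 9h = 20:34 Casium Isles standard time (rolling into the previous day, 17 November 2024).
The standard-time date in Casium Isles, 17 November 2024, is outside the daylight-saving period (21 April – 27 October), so Casium Isles is on standard time, UTC−09:00.
05:34 UTC − 9h = 20:34 local (rolling into the previous day, 17 November 2024).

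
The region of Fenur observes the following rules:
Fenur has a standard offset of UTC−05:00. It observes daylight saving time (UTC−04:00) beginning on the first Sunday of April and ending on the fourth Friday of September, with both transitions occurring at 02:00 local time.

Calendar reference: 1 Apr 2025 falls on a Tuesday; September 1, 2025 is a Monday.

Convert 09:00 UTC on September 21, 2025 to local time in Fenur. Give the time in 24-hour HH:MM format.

05:00

1 April 2025 is a Tuesday, so the first Sunday is April 6.
1 September 2025 is a Monday, so the first Friday is September 5 and the fourth is September 26.
At the standard offset (UTC−05:00), 09:00 UTC − 5h = 04:00 Fenur standard time.
Daylight saving runs 6 April – 26 September; the standard-time date in Fenur, September 21, 2025, is inside that window, so Fenur is at UTC−04:00.
09:00 UTC − 4h = 05:00 local.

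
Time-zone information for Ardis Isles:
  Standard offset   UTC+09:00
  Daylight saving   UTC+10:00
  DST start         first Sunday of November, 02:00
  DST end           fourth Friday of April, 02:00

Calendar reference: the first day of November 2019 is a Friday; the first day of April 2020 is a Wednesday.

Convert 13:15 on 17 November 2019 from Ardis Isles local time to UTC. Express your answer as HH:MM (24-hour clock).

1 November 2019 is a Friday, so the first Sunday is November 3.
1 April 2020 is a Wednesday, so the first Friday is April 3 and the fourth is April 24.
17 November 2019 falls between 3 November 2019 and 24 April 2020, so daylight saving is in effect and Ardis Isles is at UTC+10:00.
13:15 local − 10h = 03:15 UTC.

03:15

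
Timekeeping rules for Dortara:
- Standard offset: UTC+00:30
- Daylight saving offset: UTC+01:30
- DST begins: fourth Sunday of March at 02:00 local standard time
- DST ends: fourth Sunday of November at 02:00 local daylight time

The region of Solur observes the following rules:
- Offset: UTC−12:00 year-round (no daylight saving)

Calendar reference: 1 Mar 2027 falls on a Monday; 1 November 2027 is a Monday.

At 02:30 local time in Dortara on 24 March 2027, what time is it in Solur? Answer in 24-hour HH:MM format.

14:00

1 March 2027 is a Monday, so the first Sunday is March 7 and the fourth is March 28.
1 November 2027 is a Monday, so the first Sunday is November 7 and the fourth is November 28.
24 March 2027 does not fall between 28 March and 28 November, so daylight saving is not in effect and Dortara is at UTC+00:30.
02:30 Dortara − 0h30m = 02:00 UTC.
Solur has no daylight saving, so its offset is UTC−12:00 year-round.
02:00 UTC − 12h = 14:00 Solur (rolling into the previous day, 23 March 2027).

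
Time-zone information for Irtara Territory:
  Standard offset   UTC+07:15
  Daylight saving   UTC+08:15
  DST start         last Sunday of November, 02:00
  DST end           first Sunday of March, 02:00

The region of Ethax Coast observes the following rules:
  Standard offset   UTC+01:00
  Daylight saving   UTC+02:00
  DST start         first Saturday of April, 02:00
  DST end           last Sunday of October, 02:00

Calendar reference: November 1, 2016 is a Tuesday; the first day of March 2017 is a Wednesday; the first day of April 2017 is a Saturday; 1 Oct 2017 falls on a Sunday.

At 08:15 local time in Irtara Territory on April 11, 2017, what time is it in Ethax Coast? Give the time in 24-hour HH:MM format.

03:00

1 November 2016 is a Tuesday, so Sundays fall on 6, 13, 20, 27; the last is November 27.
1 March 2017 is a Wednesday, so the first Sunday is March 5.
April 11, 2017 is outside the daylight-saving period (27 November 2016 – 5 March 2017), so Irtara Territory is on standard time, UTC+07:15.
08:15 Irtara Territory − 7h15m = 01:00 UTC.
1 April 2017 is a Saturday, so the first Saturday is April 1.
1 October 2017 is a Sunday, so Sundays fall on 1, 8, 15, 22, 29; the last is October 29.
At the standard offset (UTC+01:00), 01:00 UTC + 1h = 02:00 Ethax Coast standard time.
Daylight saving runs 1 April – 29 October; the standard-time date in Ethax Coast, April 11, 2017, is inside that window, so Ethax Coast is at UTC+02:00.
01:00 UTC + 2h = 03:00 Ethax Coast.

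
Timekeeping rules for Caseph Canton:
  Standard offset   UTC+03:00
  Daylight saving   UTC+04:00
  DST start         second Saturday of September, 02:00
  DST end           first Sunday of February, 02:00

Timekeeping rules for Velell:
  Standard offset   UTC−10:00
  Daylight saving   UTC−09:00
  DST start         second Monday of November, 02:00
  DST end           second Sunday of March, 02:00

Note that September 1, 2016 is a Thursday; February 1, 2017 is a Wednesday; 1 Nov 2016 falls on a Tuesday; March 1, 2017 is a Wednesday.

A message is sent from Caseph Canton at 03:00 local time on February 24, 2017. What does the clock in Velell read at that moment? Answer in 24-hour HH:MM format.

15:00

1 September 2016 is a Thursday, so the first Saturday is September 3 and the second is September 10.
1 February 2017 is a Wednesday, so the first Sunday is February 5.
February 24, 2017 does not fall between 10 September 2016 and 5 February 2017, so daylight saving is not in effect and Caseph Canton is at UTC+03:00.
03:00 Caseph Canton − 3h = 00:00 UTC.
1 November 2016 is a Tuesday, so the first Monday is November 7 and the second is November 14.
1 March 2017 is a Wednesday, so the first Sunday is March 5 and the second is March 12.
At the standard offset (UTC−10:00), 00:00 UTC − 10h = 14:00 Velell standard time (rolling into the previous day, 23 February 2017).
The standard-time date in Velell, February 23, 2017, lies within the daylight-saving period (14 November 2016 – 12 March 2017), so Velell is on daylight time, UTC−09:00.
00:00 UTC − 9h = 15:00 Velell (rolling into the previous day, 23 February 2017).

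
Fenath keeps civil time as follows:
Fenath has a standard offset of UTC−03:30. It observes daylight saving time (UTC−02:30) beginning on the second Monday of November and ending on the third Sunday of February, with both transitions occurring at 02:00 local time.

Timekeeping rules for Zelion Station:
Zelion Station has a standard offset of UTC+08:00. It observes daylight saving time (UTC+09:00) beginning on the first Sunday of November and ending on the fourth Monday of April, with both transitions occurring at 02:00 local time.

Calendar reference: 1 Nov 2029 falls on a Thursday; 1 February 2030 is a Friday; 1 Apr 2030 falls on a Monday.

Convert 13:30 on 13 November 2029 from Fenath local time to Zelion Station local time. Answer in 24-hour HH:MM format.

1 November 2029 is a Thursday, so the first Monday is November 5 and the second is November 12.
1 February 2030 is a Friday, so the first Sunday is February 3 and the third is February 17.
13 November 2029 lies within the daylight-saving period (12 November 2029 – 17 February 2030), so Fenath is on daylight time, UTC−02:30.
13:30 Fenath + 2h30m = 16:00 UTC.
1 November 2029 is a Thursday, so the first Sunday is November 4.
1 April 2030 is a Monday, so the first Monday is April 1 and the fourth is April 22.
At the standard offset (UTC+08:00), 16:00 UTC + 8h = 00:00 Zelion Station standard time (rolling into the next day, 14 November 2029).
The standard-time date in Zelion Station, 14 November 2029, falls between 4 November 2029 and 22 April 2030, so daylight saving is in effect and Zelion Station is at UTC+09:00.
16:00 UTC + 9h = 01:00 Zelion Station (rolling into the next day, 14 November 2029).

01:00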